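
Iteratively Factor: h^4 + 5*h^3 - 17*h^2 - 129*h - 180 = (h - 5)*(h^3 + 10*h^2 + 33*h + 36) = (h - 5)*(h + 4)*(h^2 + 6*h + 9) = (h - 5)*(h + 3)*(h + 4)*(h + 3)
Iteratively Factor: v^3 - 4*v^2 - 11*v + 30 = (v - 2)*(v^2 - 2*v - 15) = (v - 2)*(v + 3)*(v - 5)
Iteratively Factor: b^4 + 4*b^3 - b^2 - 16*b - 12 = (b + 2)*(b^3 + 2*b^2 - 5*b - 6) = (b + 2)*(b + 3)*(b^2 - b - 2) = (b + 1)*(b + 2)*(b + 3)*(b - 2)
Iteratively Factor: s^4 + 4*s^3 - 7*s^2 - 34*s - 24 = (s - 3)*(s^3 + 7*s^2 + 14*s + 8) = (s - 3)*(s + 2)*(s^2 + 5*s + 4) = (s - 3)*(s + 1)*(s + 2)*(s + 4)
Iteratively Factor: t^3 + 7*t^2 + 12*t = (t)*(t^2 + 7*t + 12) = t*(t + 4)*(t + 3)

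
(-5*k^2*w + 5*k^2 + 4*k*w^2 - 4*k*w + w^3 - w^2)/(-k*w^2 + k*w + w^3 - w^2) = (5*k + w)/w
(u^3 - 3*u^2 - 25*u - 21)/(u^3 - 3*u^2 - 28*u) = (u^2 + 4*u + 3)/(u*(u + 4))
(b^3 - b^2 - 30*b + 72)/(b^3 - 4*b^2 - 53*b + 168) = (b^2 + 2*b - 24)/(b^2 - b - 56)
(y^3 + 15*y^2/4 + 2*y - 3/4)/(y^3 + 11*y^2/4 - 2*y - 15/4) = (4*y - 1)/(4*y - 5)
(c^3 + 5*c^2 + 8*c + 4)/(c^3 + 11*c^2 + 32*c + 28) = (c + 1)/(c + 7)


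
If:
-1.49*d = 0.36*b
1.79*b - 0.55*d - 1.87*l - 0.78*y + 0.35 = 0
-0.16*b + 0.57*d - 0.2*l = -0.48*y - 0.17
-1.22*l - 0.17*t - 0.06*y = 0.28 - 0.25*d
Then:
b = 1.11929112075702*y + 0.263356367535749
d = -0.270432754008408*y - 0.0636297263844763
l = 0.733833754470423*y + 0.457970185775643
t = -6.01697275856481*y - 5.02724151907296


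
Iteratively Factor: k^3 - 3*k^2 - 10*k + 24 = (k - 2)*(k^2 - k - 12) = (k - 2)*(k + 3)*(k - 4)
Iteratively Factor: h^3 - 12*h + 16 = (h - 2)*(h^2 + 2*h - 8) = (h - 2)*(h + 4)*(h - 2)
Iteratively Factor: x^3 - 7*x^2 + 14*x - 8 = (x - 2)*(x^2 - 5*x + 4) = (x - 2)*(x - 1)*(x - 4)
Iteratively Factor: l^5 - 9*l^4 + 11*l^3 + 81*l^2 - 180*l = (l + 3)*(l^4 - 12*l^3 + 47*l^2 - 60*l) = l*(l + 3)*(l^3 - 12*l^2 + 47*l - 60) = l*(l - 3)*(l + 3)*(l^2 - 9*l + 20) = l*(l - 5)*(l - 3)*(l + 3)*(l - 4)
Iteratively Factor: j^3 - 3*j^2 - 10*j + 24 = (j - 4)*(j^2 + j - 6) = (j - 4)*(j - 2)*(j + 3)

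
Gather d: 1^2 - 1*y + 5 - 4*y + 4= 10 - 5*y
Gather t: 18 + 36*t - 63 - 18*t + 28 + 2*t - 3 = 20*t - 20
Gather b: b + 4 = b + 4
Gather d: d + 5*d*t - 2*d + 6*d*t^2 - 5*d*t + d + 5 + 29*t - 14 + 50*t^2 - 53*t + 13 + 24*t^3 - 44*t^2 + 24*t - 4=6*d*t^2 + 24*t^3 + 6*t^2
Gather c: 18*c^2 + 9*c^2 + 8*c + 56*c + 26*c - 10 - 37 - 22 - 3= 27*c^2 + 90*c - 72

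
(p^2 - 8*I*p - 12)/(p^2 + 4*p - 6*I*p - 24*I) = (p - 2*I)/(p + 4)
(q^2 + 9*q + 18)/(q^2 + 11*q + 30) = (q + 3)/(q + 5)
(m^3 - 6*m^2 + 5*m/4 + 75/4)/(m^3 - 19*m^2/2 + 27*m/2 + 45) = (m - 5/2)/(m - 6)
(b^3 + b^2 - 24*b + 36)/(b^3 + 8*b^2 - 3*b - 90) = (b - 2)/(b + 5)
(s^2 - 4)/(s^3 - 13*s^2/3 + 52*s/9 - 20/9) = 9*(s + 2)/(9*s^2 - 21*s + 10)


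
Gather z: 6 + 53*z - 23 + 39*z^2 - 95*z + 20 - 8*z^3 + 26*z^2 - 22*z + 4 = -8*z^3 + 65*z^2 - 64*z + 7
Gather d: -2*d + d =-d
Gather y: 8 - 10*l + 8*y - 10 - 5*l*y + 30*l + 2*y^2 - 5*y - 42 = 20*l + 2*y^2 + y*(3 - 5*l) - 44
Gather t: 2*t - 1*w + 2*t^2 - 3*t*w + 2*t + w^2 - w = 2*t^2 + t*(4 - 3*w) + w^2 - 2*w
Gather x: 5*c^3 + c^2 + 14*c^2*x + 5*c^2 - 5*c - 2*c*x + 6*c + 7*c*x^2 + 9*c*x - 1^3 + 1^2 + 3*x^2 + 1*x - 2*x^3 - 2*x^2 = 5*c^3 + 6*c^2 + c - 2*x^3 + x^2*(7*c + 1) + x*(14*c^2 + 7*c + 1)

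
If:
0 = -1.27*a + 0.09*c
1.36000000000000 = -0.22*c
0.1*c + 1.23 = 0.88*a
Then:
No Solution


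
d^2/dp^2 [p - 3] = 0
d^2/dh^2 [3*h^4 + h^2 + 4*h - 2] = 36*h^2 + 2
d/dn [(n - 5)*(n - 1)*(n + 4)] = 3*n^2 - 4*n - 19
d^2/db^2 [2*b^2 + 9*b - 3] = 4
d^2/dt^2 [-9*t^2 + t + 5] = -18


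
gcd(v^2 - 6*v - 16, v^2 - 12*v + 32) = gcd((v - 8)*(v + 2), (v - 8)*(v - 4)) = v - 8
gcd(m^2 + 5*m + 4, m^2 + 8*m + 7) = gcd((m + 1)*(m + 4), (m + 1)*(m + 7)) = m + 1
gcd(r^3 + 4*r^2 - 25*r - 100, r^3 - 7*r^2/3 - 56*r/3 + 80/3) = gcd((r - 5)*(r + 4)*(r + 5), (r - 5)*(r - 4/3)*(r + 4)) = r^2 - r - 20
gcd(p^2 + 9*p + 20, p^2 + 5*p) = p + 5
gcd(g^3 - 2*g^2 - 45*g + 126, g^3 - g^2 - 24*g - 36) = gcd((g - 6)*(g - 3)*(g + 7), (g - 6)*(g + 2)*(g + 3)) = g - 6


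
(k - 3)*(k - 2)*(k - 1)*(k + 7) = k^4 + k^3 - 31*k^2 + 71*k - 42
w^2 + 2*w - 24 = (w - 4)*(w + 6)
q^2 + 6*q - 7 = (q - 1)*(q + 7)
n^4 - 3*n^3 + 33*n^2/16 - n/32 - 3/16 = (n - 2)*(n - 3/4)*(n - 1/2)*(n + 1/4)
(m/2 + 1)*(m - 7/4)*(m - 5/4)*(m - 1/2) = m^4/2 - 3*m^3/4 - 53*m^2/32 + 201*m/64 - 35/32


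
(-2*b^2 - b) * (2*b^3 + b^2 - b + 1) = -4*b^5 - 4*b^4 + b^3 - b^2 - b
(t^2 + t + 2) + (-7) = t^2 + t - 5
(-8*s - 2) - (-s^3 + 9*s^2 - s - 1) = s^3 - 9*s^2 - 7*s - 1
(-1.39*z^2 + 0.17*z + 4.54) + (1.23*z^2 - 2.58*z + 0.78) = -0.16*z^2 - 2.41*z + 5.32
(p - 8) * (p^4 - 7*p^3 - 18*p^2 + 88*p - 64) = p^5 - 15*p^4 + 38*p^3 + 232*p^2 - 768*p + 512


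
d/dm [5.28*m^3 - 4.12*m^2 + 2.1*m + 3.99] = 15.84*m^2 - 8.24*m + 2.1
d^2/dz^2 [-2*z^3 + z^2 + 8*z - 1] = 2 - 12*z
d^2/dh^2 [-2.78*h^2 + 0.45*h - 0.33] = -5.56000000000000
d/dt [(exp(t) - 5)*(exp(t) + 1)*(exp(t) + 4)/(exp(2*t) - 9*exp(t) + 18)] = (exp(4*t) - 18*exp(3*t) + 75*exp(2*t) + 40*exp(t) - 558)*exp(t)/(exp(4*t) - 18*exp(3*t) + 117*exp(2*t) - 324*exp(t) + 324)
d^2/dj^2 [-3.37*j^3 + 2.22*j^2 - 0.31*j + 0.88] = 4.44 - 20.22*j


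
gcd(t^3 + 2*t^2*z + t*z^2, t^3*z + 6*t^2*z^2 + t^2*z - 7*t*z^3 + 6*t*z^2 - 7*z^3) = 1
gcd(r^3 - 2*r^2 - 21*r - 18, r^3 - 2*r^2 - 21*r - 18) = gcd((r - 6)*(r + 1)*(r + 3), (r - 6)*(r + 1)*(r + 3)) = r^3 - 2*r^2 - 21*r - 18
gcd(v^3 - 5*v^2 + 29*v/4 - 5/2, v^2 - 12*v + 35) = 1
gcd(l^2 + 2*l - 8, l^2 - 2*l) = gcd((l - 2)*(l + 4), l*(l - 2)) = l - 2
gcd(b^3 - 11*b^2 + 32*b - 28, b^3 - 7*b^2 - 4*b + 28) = b^2 - 9*b + 14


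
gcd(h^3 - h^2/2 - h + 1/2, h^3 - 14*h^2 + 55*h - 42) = h - 1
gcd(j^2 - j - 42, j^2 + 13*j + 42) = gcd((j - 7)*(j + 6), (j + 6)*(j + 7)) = j + 6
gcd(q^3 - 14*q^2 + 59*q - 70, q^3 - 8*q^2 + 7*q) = q - 7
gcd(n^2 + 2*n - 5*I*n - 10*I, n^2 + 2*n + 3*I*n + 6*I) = n + 2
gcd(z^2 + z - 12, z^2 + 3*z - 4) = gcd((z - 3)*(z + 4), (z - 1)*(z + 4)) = z + 4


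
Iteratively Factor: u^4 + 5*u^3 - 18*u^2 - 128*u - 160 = (u + 2)*(u^3 + 3*u^2 - 24*u - 80) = (u + 2)*(u + 4)*(u^2 - u - 20) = (u - 5)*(u + 2)*(u + 4)*(u + 4)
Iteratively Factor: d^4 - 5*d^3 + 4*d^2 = (d - 4)*(d^3 - d^2) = d*(d - 4)*(d^2 - d) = d*(d - 4)*(d - 1)*(d)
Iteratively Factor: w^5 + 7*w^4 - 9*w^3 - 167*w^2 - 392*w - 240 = (w - 5)*(w^4 + 12*w^3 + 51*w^2 + 88*w + 48) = (w - 5)*(w + 4)*(w^3 + 8*w^2 + 19*w + 12) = (w - 5)*(w + 3)*(w + 4)*(w^2 + 5*w + 4) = (w - 5)*(w + 1)*(w + 3)*(w + 4)*(w + 4)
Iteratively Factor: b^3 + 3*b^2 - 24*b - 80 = (b + 4)*(b^2 - b - 20) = (b + 4)^2*(b - 5)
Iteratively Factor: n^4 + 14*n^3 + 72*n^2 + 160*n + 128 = (n + 4)*(n^3 + 10*n^2 + 32*n + 32) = (n + 2)*(n + 4)*(n^2 + 8*n + 16) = (n + 2)*(n + 4)^2*(n + 4)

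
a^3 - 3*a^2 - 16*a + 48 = (a - 4)*(a - 3)*(a + 4)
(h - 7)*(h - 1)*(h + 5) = h^3 - 3*h^2 - 33*h + 35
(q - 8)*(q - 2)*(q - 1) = q^3 - 11*q^2 + 26*q - 16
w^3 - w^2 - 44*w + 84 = (w - 6)*(w - 2)*(w + 7)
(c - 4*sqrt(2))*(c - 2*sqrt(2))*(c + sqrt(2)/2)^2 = c^4 - 5*sqrt(2)*c^3 + 9*c^2/2 + 13*sqrt(2)*c + 8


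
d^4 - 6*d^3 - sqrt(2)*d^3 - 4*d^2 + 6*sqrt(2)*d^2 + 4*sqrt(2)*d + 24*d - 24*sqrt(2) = (d - 6)*(d - 2)*(d + 2)*(d - sqrt(2))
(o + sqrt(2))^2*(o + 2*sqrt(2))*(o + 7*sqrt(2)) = o^4 + 11*sqrt(2)*o^3 + 66*o^2 + 74*sqrt(2)*o + 56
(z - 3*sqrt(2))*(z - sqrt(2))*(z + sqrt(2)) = z^3 - 3*sqrt(2)*z^2 - 2*z + 6*sqrt(2)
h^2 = h^2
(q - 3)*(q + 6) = q^2 + 3*q - 18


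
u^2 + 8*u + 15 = (u + 3)*(u + 5)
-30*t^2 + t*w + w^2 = (-5*t + w)*(6*t + w)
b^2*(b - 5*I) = b^3 - 5*I*b^2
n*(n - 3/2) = n^2 - 3*n/2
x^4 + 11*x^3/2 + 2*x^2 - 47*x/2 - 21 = (x - 2)*(x + 1)*(x + 3)*(x + 7/2)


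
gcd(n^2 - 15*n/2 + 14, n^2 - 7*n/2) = n - 7/2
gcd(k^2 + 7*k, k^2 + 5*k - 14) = k + 7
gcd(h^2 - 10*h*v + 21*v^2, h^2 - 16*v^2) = 1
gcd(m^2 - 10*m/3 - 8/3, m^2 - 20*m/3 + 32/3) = m - 4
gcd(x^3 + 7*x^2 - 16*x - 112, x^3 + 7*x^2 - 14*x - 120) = x - 4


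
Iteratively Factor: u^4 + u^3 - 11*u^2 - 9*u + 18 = (u - 1)*(u^3 + 2*u^2 - 9*u - 18) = (u - 3)*(u - 1)*(u^2 + 5*u + 6) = (u - 3)*(u - 1)*(u + 2)*(u + 3)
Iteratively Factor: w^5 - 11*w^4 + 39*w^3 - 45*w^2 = (w - 5)*(w^4 - 6*w^3 + 9*w^2) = w*(w - 5)*(w^3 - 6*w^2 + 9*w) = w*(w - 5)*(w - 3)*(w^2 - 3*w) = w*(w - 5)*(w - 3)^2*(w)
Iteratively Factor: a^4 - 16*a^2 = (a)*(a^3 - 16*a) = a*(a + 4)*(a^2 - 4*a) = a^2*(a + 4)*(a - 4)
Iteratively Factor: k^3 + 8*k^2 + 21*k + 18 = (k + 3)*(k^2 + 5*k + 6) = (k + 2)*(k + 3)*(k + 3)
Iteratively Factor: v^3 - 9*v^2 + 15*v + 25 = (v + 1)*(v^2 - 10*v + 25) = (v - 5)*(v + 1)*(v - 5)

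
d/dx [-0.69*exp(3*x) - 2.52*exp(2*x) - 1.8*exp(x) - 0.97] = (-2.07*exp(2*x) - 5.04*exp(x) - 1.8)*exp(x)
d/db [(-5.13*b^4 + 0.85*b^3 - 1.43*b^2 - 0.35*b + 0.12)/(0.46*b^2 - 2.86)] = (-4.7196*b^5 + 0.391*b^4 + 58.6872*b^3 - 7.132*b^2 + 8.0692*b + 1.001)/(0.2116*b^4 - 2.6312*b^2 + 8.1796)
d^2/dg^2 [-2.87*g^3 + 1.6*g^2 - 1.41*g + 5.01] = 3.2 - 17.22*g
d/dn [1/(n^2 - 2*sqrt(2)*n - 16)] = 2*(-n + sqrt(2))/(-n^2 + 2*sqrt(2)*n + 16)^2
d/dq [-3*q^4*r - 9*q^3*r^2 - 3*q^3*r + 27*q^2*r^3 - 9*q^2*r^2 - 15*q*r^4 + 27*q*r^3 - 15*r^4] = 3*r*(-4*q^3 - 9*q^2*r - 3*q^2 + 18*q*r^2 - 6*q*r - 5*r^3 + 9*r^2)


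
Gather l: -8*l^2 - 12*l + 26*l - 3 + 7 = -8*l^2 + 14*l + 4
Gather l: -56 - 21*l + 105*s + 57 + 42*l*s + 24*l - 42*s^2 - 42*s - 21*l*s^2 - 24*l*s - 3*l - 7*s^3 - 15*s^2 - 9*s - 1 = l*(-21*s^2 + 18*s) - 7*s^3 - 57*s^2 + 54*s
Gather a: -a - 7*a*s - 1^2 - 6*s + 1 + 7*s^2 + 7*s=a*(-7*s - 1) + 7*s^2 + s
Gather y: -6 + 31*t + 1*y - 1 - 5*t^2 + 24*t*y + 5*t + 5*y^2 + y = -5*t^2 + 36*t + 5*y^2 + y*(24*t + 2) - 7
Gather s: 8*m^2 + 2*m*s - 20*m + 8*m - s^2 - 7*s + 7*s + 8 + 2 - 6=8*m^2 + 2*m*s - 12*m - s^2 + 4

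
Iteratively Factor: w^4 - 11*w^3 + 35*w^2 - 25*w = (w)*(w^3 - 11*w^2 + 35*w - 25) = w*(w - 5)*(w^2 - 6*w + 5) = w*(w - 5)^2*(w - 1)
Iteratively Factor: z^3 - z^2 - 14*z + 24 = (z - 3)*(z^2 + 2*z - 8) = (z - 3)*(z + 4)*(z - 2)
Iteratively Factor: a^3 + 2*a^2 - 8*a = (a + 4)*(a^2 - 2*a) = a*(a + 4)*(a - 2)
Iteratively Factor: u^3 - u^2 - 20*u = (u + 4)*(u^2 - 5*u) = u*(u + 4)*(u - 5)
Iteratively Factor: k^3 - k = (k + 1)*(k^2 - k) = (k - 1)*(k + 1)*(k)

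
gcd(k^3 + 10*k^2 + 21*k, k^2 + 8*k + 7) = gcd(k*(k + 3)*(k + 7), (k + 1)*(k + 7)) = k + 7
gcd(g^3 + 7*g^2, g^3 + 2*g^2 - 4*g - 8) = 1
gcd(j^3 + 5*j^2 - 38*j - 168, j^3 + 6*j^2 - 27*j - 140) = j^2 + 11*j + 28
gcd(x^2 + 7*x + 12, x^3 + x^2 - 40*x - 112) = x + 4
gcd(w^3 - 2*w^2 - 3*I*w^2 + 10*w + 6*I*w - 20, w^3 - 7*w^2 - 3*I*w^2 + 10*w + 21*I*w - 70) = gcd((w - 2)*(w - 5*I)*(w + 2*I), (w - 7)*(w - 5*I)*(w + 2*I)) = w^2 - 3*I*w + 10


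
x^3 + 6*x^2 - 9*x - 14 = (x - 2)*(x + 1)*(x + 7)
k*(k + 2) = k^2 + 2*k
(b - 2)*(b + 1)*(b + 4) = b^3 + 3*b^2 - 6*b - 8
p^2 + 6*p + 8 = (p + 2)*(p + 4)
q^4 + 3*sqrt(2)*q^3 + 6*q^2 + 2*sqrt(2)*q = q*(q + sqrt(2))^3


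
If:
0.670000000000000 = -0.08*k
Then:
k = -8.38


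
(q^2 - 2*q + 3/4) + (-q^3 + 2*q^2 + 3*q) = -q^3 + 3*q^2 + q + 3/4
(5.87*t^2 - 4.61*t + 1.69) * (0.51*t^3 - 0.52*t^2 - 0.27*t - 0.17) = 2.9937*t^5 - 5.4035*t^4 + 1.6742*t^3 - 0.632*t^2 + 0.3274*t - 0.2873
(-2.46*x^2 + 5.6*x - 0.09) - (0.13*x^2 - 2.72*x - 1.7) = -2.59*x^2 + 8.32*x + 1.61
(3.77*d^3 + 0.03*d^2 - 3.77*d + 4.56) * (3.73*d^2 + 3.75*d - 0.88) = 14.0621*d^5 + 14.2494*d^4 - 17.2672*d^3 + 2.8449*d^2 + 20.4176*d - 4.0128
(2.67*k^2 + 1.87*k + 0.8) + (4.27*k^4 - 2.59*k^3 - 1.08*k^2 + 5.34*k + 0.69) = 4.27*k^4 - 2.59*k^3 + 1.59*k^2 + 7.21*k + 1.49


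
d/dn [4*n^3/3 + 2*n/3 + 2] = 4*n^2 + 2/3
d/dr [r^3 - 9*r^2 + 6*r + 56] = 3*r^2 - 18*r + 6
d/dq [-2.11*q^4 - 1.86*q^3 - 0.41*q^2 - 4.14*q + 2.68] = -8.44*q^3 - 5.58*q^2 - 0.82*q - 4.14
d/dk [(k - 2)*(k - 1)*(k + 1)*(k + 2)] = 4*k^3 - 10*k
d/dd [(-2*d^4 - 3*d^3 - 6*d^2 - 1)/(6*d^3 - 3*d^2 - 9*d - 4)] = (-12*d^6 + 12*d^5 + 99*d^4 + 86*d^3 + 108*d^2 + 42*d - 9)/(36*d^6 - 36*d^5 - 99*d^4 + 6*d^3 + 105*d^2 + 72*d + 16)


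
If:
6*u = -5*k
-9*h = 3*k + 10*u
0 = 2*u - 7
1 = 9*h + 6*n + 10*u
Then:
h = -112/45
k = -21/5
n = -29/15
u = 7/2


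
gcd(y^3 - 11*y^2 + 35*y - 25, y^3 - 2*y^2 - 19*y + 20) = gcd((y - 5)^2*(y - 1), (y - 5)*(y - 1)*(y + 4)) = y^2 - 6*y + 5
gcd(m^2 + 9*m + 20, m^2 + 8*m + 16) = m + 4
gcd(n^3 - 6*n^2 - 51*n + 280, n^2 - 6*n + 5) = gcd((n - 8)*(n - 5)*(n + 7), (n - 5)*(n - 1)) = n - 5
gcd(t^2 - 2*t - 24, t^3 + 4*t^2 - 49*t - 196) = t + 4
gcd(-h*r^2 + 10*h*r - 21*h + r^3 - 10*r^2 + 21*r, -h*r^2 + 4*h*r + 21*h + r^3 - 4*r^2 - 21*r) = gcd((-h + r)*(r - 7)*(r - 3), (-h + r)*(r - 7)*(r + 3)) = -h*r + 7*h + r^2 - 7*r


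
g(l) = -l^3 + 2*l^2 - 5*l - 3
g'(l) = -3*l^2 + 4*l - 5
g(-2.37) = 33.40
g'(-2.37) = -31.33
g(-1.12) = 6.51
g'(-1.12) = -13.24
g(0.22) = -4.01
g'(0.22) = -4.27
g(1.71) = -10.70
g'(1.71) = -6.93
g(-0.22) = -1.79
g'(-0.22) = -6.03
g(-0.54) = 0.44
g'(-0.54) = -8.03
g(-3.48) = 80.76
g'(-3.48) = -55.25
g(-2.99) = 56.56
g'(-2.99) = -43.78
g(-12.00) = 2073.00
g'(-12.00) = -485.00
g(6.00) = -177.00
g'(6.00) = -89.00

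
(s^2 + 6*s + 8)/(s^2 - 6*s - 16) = (s + 4)/(s - 8)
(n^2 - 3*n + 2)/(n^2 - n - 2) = (n - 1)/(n + 1)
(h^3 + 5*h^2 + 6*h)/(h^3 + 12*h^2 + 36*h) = (h^2 + 5*h + 6)/(h^2 + 12*h + 36)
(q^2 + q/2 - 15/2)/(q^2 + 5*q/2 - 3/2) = (2*q - 5)/(2*q - 1)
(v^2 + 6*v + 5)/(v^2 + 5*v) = (v + 1)/v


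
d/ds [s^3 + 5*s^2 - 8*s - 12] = 3*s^2 + 10*s - 8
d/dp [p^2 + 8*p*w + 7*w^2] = 2*p + 8*w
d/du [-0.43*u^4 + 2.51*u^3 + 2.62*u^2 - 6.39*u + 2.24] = -1.72*u^3 + 7.53*u^2 + 5.24*u - 6.39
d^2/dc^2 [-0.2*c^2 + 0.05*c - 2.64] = -0.400000000000000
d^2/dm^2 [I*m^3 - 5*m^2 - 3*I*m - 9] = 6*I*m - 10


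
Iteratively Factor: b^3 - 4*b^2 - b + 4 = (b - 4)*(b^2 - 1) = (b - 4)*(b - 1)*(b + 1)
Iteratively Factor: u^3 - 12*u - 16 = (u - 4)*(u^2 + 4*u + 4) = (u - 4)*(u + 2)*(u + 2)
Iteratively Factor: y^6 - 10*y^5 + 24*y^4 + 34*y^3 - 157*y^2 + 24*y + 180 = (y + 1)*(y^5 - 11*y^4 + 35*y^3 - y^2 - 156*y + 180) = (y + 1)*(y + 2)*(y^4 - 13*y^3 + 61*y^2 - 123*y + 90) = (y - 5)*(y + 1)*(y + 2)*(y^3 - 8*y^2 + 21*y - 18) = (y - 5)*(y - 3)*(y + 1)*(y + 2)*(y^2 - 5*y + 6) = (y - 5)*(y - 3)^2*(y + 1)*(y + 2)*(y - 2)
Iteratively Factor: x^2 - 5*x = (x)*(x - 5)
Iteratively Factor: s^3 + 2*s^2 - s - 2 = (s + 2)*(s^2 - 1) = (s - 1)*(s + 2)*(s + 1)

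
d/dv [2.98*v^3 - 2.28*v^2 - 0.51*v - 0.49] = 8.94*v^2 - 4.56*v - 0.51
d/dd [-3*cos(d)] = 3*sin(d)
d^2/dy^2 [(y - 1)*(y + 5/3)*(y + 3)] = 6*y + 22/3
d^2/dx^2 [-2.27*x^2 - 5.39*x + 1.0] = -4.54000000000000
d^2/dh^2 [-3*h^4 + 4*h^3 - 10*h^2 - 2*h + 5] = -36*h^2 + 24*h - 20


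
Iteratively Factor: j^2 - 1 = (j + 1)*(j - 1)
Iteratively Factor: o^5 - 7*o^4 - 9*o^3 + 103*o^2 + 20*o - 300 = (o - 2)*(o^4 - 5*o^3 - 19*o^2 + 65*o + 150) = (o - 2)*(o + 3)*(o^3 - 8*o^2 + 5*o + 50) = (o - 5)*(o - 2)*(o + 3)*(o^2 - 3*o - 10) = (o - 5)^2*(o - 2)*(o + 3)*(o + 2)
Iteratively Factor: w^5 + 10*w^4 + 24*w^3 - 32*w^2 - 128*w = (w - 2)*(w^4 + 12*w^3 + 48*w^2 + 64*w) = (w - 2)*(w + 4)*(w^3 + 8*w^2 + 16*w) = w*(w - 2)*(w + 4)*(w^2 + 8*w + 16) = w*(w - 2)*(w + 4)^2*(w + 4)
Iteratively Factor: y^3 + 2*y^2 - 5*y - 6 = (y - 2)*(y^2 + 4*y + 3) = (y - 2)*(y + 3)*(y + 1)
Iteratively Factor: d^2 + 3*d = (d + 3)*(d)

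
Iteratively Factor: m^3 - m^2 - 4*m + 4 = (m - 1)*(m^2 - 4) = (m - 1)*(m + 2)*(m - 2)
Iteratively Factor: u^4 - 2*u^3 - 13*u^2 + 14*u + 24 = (u + 3)*(u^3 - 5*u^2 + 2*u + 8) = (u + 1)*(u + 3)*(u^2 - 6*u + 8) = (u - 2)*(u + 1)*(u + 3)*(u - 4)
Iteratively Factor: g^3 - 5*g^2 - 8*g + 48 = (g - 4)*(g^2 - g - 12) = (g - 4)^2*(g + 3)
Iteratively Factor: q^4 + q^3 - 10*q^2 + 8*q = (q)*(q^3 + q^2 - 10*q + 8) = q*(q + 4)*(q^2 - 3*q + 2) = q*(q - 2)*(q + 4)*(q - 1)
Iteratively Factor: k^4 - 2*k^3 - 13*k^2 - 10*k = (k)*(k^3 - 2*k^2 - 13*k - 10) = k*(k + 2)*(k^2 - 4*k - 5) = k*(k - 5)*(k + 2)*(k + 1)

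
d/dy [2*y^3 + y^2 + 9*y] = 6*y^2 + 2*y + 9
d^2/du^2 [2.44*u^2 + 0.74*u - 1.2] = 4.88000000000000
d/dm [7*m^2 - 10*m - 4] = 14*m - 10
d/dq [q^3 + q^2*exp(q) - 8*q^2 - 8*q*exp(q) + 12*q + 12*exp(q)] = q^2*exp(q) + 3*q^2 - 6*q*exp(q) - 16*q + 4*exp(q) + 12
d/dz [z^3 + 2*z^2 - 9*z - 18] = 3*z^2 + 4*z - 9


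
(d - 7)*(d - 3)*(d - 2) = d^3 - 12*d^2 + 41*d - 42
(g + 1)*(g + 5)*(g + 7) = g^3 + 13*g^2 + 47*g + 35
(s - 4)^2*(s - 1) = s^3 - 9*s^2 + 24*s - 16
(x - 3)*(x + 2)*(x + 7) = x^3 + 6*x^2 - 13*x - 42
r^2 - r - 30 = (r - 6)*(r + 5)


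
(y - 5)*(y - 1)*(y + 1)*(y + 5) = y^4 - 26*y^2 + 25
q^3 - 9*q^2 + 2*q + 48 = (q - 8)*(q - 3)*(q + 2)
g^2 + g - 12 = (g - 3)*(g + 4)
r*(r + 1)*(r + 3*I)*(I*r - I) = I*r^4 - 3*r^3 - I*r^2 + 3*r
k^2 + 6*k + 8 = (k + 2)*(k + 4)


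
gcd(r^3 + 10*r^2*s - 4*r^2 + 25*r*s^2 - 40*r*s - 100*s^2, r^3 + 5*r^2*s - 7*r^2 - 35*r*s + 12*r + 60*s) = r^2 + 5*r*s - 4*r - 20*s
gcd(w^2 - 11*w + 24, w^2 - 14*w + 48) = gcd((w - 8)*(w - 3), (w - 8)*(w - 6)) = w - 8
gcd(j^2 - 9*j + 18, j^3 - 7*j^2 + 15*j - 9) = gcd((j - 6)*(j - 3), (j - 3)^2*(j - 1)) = j - 3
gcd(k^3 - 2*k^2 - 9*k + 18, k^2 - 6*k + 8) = k - 2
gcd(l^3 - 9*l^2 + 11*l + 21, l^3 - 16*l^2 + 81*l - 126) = l^2 - 10*l + 21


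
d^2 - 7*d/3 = d*(d - 7/3)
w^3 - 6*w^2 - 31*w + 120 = (w - 8)*(w - 3)*(w + 5)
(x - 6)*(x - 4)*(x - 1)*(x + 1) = x^4 - 10*x^3 + 23*x^2 + 10*x - 24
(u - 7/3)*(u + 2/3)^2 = u^3 - u^2 - 8*u/3 - 28/27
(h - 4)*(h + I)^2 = h^3 - 4*h^2 + 2*I*h^2 - h - 8*I*h + 4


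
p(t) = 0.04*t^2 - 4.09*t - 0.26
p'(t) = 0.08*t - 4.09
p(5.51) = -21.58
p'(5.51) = -3.65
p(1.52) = -6.38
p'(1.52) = -3.97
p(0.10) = -0.67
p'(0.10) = -4.08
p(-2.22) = 9.02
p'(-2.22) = -4.27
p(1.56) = -6.54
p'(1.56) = -3.97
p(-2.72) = 11.16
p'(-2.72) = -4.31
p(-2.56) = 10.47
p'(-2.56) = -4.29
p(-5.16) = 21.91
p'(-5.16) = -4.50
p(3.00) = -12.17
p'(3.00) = -3.85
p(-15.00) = 70.09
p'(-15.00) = -5.29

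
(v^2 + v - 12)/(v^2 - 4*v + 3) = (v + 4)/(v - 1)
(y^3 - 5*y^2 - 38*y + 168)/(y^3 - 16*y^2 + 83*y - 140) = (y + 6)/(y - 5)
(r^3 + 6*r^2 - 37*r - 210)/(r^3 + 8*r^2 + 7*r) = (r^2 - r - 30)/(r*(r + 1))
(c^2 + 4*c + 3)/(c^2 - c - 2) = (c + 3)/(c - 2)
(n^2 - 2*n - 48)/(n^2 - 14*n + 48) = (n + 6)/(n - 6)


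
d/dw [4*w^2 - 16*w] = 8*w - 16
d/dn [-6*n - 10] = -6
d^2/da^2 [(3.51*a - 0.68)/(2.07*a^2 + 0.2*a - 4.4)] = ((1.4112 - 43.5942*a)*(2.07*a^2 + 0.2*a - 4.4) + (3.51*a - 0.68)*(4.14*a + 0.2)*(8.28*a + 0.4))/(2.07*a^2 + 0.2*a - 4.4)^3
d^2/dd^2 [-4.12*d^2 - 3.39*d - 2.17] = -8.24000000000000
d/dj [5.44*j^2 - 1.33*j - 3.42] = 10.88*j - 1.33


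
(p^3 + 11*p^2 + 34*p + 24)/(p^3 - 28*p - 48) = (p^2 + 7*p + 6)/(p^2 - 4*p - 12)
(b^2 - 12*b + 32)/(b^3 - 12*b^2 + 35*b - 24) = (b - 4)/(b^2 - 4*b + 3)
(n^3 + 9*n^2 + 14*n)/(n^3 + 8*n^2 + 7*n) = (n + 2)/(n + 1)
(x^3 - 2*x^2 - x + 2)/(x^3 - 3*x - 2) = (x - 1)/(x + 1)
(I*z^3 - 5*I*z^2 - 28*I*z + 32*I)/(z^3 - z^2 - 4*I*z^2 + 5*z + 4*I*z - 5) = I*(z^2 - 4*z - 32)/(z^2 - 4*I*z + 5)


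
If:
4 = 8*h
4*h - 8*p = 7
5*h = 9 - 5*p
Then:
No Solution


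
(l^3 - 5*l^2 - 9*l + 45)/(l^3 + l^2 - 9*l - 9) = (l - 5)/(l + 1)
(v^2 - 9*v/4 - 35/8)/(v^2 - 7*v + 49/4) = (4*v + 5)/(2*(2*v - 7))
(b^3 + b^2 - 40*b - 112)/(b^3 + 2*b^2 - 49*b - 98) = (b^2 + 8*b + 16)/(b^2 + 9*b + 14)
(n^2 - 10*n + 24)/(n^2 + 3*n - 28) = (n - 6)/(n + 7)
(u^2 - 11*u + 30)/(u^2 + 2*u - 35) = (u - 6)/(u + 7)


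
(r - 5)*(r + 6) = r^2 + r - 30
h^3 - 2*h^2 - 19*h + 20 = (h - 5)*(h - 1)*(h + 4)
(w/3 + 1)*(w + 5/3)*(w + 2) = w^3/3 + 20*w^2/9 + 43*w/9 + 10/3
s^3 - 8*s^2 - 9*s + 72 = (s - 8)*(s - 3)*(s + 3)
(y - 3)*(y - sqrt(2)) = y^2 - 3*y - sqrt(2)*y + 3*sqrt(2)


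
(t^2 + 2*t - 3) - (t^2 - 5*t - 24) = 7*t + 21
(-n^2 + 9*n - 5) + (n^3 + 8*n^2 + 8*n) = n^3 + 7*n^2 + 17*n - 5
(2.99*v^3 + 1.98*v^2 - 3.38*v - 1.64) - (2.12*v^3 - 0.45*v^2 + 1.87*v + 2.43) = 0.87*v^3 + 2.43*v^2 - 5.25*v - 4.07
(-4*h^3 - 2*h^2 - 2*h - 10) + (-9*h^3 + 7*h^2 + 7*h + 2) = -13*h^3 + 5*h^2 + 5*h - 8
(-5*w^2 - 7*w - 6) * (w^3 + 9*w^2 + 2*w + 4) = -5*w^5 - 52*w^4 - 79*w^3 - 88*w^2 - 40*w - 24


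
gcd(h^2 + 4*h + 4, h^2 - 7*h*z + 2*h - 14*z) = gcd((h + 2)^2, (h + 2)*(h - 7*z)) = h + 2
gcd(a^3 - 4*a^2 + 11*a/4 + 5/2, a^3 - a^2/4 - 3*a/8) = a + 1/2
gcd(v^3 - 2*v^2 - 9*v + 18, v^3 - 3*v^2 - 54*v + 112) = v - 2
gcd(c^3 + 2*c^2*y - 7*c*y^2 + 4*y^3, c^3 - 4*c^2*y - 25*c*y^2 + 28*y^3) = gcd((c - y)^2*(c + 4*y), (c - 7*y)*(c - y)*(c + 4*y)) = -c^2 - 3*c*y + 4*y^2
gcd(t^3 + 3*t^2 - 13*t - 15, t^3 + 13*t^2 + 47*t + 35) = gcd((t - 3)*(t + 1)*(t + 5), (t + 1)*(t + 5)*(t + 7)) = t^2 + 6*t + 5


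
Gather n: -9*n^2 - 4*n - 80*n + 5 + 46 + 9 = -9*n^2 - 84*n + 60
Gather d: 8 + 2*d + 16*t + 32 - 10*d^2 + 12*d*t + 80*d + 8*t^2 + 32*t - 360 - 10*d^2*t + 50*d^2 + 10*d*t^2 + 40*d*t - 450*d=d^2*(40 - 10*t) + d*(10*t^2 + 52*t - 368) + 8*t^2 + 48*t - 320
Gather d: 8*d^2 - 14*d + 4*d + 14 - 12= 8*d^2 - 10*d + 2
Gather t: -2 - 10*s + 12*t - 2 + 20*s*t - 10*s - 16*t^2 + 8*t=-20*s - 16*t^2 + t*(20*s + 20) - 4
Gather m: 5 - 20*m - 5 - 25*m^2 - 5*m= -25*m^2 - 25*m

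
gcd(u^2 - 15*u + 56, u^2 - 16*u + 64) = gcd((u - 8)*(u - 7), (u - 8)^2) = u - 8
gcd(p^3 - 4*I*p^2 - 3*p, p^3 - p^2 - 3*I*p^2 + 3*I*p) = p^2 - 3*I*p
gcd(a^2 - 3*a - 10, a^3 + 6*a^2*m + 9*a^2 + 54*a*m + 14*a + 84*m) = a + 2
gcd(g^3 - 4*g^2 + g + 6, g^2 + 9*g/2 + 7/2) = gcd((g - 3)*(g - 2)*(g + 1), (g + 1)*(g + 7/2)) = g + 1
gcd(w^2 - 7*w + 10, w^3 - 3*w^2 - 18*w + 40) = w^2 - 7*w + 10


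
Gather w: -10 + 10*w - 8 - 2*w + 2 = 8*w - 16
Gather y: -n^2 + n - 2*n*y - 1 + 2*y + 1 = -n^2 + n + y*(2 - 2*n)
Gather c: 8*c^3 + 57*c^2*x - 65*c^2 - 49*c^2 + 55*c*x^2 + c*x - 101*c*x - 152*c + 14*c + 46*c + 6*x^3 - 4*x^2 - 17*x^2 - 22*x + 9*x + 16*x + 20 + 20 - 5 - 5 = 8*c^3 + c^2*(57*x - 114) + c*(55*x^2 - 100*x - 92) + 6*x^3 - 21*x^2 + 3*x + 30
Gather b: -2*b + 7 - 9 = -2*b - 2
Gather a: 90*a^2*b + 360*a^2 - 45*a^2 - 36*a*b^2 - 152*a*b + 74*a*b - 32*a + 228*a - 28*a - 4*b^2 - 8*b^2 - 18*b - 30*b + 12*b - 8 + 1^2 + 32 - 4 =a^2*(90*b + 315) + a*(-36*b^2 - 78*b + 168) - 12*b^2 - 36*b + 21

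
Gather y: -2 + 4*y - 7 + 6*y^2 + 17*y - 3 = 6*y^2 + 21*y - 12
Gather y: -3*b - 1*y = -3*b - y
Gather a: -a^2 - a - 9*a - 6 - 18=-a^2 - 10*a - 24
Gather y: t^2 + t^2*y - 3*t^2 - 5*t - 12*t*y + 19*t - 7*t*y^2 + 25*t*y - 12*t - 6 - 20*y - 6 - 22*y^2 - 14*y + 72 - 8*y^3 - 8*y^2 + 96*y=-2*t^2 + 2*t - 8*y^3 + y^2*(-7*t - 30) + y*(t^2 + 13*t + 62) + 60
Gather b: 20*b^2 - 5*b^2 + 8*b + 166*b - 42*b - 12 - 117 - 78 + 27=15*b^2 + 132*b - 180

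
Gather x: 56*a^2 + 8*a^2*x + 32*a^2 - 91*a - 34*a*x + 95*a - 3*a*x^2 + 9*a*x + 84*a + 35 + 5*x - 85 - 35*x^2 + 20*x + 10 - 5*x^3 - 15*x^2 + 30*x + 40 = 88*a^2 + 88*a - 5*x^3 + x^2*(-3*a - 50) + x*(8*a^2 - 25*a + 55)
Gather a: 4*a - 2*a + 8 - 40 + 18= 2*a - 14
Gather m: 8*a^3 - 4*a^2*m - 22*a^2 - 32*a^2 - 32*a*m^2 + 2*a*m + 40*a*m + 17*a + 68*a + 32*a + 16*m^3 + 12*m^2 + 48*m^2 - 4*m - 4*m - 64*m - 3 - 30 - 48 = 8*a^3 - 54*a^2 + 117*a + 16*m^3 + m^2*(60 - 32*a) + m*(-4*a^2 + 42*a - 72) - 81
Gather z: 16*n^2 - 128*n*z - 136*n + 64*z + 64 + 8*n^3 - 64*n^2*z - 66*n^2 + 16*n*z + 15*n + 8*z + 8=8*n^3 - 50*n^2 - 121*n + z*(-64*n^2 - 112*n + 72) + 72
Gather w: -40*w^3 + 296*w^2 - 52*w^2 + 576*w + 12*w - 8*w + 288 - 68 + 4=-40*w^3 + 244*w^2 + 580*w + 224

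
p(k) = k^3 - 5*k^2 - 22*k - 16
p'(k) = 3*k^2 - 10*k - 22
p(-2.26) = -3.36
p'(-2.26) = 15.92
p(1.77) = -65.06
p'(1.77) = -30.30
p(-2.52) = -8.32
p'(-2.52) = 22.25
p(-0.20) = -11.81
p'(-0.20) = -19.88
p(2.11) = -75.29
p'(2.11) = -29.74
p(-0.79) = -2.23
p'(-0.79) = -12.23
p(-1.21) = 1.53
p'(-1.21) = -5.51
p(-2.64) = -11.17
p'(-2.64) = 25.31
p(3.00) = -100.00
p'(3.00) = -25.00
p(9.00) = 110.00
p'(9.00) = 131.00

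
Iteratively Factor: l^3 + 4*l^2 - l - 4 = (l + 4)*(l^2 - 1) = (l - 1)*(l + 4)*(l + 1)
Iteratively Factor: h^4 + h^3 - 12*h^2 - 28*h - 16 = (h - 4)*(h^3 + 5*h^2 + 8*h + 4) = (h - 4)*(h + 1)*(h^2 + 4*h + 4) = (h - 4)*(h + 1)*(h + 2)*(h + 2)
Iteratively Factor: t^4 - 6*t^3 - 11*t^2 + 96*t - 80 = (t + 4)*(t^3 - 10*t^2 + 29*t - 20) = (t - 5)*(t + 4)*(t^2 - 5*t + 4) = (t - 5)*(t - 1)*(t + 4)*(t - 4)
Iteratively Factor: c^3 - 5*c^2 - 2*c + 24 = (c + 2)*(c^2 - 7*c + 12) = (c - 3)*(c + 2)*(c - 4)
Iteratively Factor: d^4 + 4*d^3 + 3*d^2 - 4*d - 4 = (d - 1)*(d^3 + 5*d^2 + 8*d + 4) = (d - 1)*(d + 1)*(d^2 + 4*d + 4) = (d - 1)*(d + 1)*(d + 2)*(d + 2)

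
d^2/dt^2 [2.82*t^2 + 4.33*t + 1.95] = 5.64000000000000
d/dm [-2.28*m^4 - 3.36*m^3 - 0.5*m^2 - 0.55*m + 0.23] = -9.12*m^3 - 10.08*m^2 - 1.0*m - 0.55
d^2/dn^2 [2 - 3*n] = 0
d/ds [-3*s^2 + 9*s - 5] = 9 - 6*s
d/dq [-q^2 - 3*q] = -2*q - 3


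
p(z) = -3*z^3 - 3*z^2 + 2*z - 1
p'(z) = -9*z^2 - 6*z + 2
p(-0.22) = -1.55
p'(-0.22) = 2.88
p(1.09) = -6.27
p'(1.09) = -15.23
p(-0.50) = -2.38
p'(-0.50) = 2.75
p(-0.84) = -3.02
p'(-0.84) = 0.69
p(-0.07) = -1.15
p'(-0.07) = 2.38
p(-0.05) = -1.11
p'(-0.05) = 2.28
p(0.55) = -1.31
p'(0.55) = -4.02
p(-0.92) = -3.04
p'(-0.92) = -0.10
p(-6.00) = 527.00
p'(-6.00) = -286.00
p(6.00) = -745.00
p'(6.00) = -358.00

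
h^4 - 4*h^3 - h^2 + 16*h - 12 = (h - 3)*(h - 2)*(h - 1)*(h + 2)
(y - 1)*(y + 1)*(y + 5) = y^3 + 5*y^2 - y - 5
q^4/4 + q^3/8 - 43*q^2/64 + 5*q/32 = q*(q/4 + 1/2)*(q - 5/4)*(q - 1/4)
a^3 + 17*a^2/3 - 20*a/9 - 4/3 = (a - 2/3)*(a + 1/3)*(a + 6)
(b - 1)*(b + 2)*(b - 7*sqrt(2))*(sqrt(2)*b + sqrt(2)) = sqrt(2)*b^4 - 14*b^3 + 2*sqrt(2)*b^3 - 28*b^2 - sqrt(2)*b^2 - 2*sqrt(2)*b + 14*b + 28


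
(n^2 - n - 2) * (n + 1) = n^3 - 3*n - 2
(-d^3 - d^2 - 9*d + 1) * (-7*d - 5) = 7*d^4 + 12*d^3 + 68*d^2 + 38*d - 5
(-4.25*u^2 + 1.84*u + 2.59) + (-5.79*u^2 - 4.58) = -10.04*u^2 + 1.84*u - 1.99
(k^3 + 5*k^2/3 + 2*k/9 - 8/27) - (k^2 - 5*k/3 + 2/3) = k^3 + 2*k^2/3 + 17*k/9 - 26/27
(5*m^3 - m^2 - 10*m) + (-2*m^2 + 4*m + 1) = 5*m^3 - 3*m^2 - 6*m + 1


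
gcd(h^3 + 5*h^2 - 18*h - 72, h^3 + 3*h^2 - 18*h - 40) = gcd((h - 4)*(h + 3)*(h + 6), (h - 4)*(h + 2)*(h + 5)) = h - 4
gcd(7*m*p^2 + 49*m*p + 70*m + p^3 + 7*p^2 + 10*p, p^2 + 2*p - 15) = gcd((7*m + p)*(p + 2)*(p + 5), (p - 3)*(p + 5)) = p + 5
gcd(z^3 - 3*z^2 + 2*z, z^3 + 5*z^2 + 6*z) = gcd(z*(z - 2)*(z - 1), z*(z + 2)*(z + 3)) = z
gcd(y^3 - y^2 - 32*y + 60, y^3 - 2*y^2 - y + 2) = y - 2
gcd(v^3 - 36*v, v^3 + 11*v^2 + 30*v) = v^2 + 6*v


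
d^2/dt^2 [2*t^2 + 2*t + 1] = 4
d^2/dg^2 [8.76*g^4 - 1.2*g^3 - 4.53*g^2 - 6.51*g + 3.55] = 105.12*g^2 - 7.2*g - 9.06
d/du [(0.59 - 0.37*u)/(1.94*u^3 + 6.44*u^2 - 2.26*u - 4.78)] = (1.4356*u^3 - 1.051*u^2 - 7.5992*u + 3.102)/(3.7636*u^6 + 24.9872*u^5 + 32.7048*u^4 - 47.6552*u^3 - 56.4588*u^2 + 21.6056*u + 22.8484)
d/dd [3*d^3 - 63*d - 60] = 9*d^2 - 63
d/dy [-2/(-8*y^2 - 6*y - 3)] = 4*(-8*y - 3)/(8*y^2 + 6*y + 3)^2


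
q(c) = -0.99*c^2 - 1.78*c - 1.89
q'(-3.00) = 4.16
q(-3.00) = -5.46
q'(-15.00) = 27.92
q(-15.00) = -197.94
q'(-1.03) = 0.26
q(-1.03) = -1.11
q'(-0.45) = -0.89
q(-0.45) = -1.29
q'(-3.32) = 4.79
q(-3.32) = -6.89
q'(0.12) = -2.02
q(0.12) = -2.12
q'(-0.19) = -1.40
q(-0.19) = -1.59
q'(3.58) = -8.87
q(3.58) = -20.95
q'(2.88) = -7.48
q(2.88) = -15.23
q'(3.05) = -7.82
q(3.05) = -16.53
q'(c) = -1.98*c - 1.78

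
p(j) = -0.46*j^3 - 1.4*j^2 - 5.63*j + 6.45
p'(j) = -1.38*j^2 - 2.8*j - 5.63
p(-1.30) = 12.41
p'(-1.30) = -4.32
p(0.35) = 4.29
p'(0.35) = -6.78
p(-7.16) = 143.84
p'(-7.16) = -56.33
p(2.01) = -14.26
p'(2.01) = -16.83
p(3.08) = -37.61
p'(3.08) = -27.35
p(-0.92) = 10.80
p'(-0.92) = -4.22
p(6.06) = -181.45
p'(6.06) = -73.28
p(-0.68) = 9.78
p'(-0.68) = -4.36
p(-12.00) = 667.29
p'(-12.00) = -170.75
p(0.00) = 6.45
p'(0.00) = -5.63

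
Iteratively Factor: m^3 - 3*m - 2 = (m + 1)*(m^2 - m - 2) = (m + 1)^2*(m - 2)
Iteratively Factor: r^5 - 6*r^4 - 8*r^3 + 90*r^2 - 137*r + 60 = (r - 1)*(r^4 - 5*r^3 - 13*r^2 + 77*r - 60) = (r - 1)^2*(r^3 - 4*r^2 - 17*r + 60) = (r - 1)^2*(r + 4)*(r^2 - 8*r + 15) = (r - 5)*(r - 1)^2*(r + 4)*(r - 3)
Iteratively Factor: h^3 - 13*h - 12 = (h + 1)*(h^2 - h - 12) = (h - 4)*(h + 1)*(h + 3)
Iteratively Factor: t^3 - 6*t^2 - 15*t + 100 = (t - 5)*(t^2 - t - 20) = (t - 5)*(t + 4)*(t - 5)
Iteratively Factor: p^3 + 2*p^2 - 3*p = (p)*(p^2 + 2*p - 3) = p*(p + 3)*(p - 1)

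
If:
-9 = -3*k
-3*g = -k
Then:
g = 1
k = 3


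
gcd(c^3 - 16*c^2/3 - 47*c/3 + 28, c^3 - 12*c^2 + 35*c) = c - 7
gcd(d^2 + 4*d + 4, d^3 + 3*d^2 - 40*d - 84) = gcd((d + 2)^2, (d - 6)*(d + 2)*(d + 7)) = d + 2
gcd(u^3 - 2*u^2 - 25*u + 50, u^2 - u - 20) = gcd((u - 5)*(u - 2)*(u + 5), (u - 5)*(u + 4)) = u - 5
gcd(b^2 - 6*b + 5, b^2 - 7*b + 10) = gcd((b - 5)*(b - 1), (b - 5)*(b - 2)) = b - 5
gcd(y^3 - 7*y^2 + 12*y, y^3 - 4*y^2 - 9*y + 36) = y^2 - 7*y + 12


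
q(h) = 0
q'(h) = 0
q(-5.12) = 0.00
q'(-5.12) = 0.00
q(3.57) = 0.00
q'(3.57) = 0.00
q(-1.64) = 0.00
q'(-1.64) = 0.00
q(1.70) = 0.00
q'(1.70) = 0.00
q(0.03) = 0.00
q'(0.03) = 0.00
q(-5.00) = 0.00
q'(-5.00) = 0.00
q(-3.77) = 0.00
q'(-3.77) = 0.00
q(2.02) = 0.00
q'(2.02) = 0.00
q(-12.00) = 0.00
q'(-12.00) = 0.00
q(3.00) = 0.00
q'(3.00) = 0.00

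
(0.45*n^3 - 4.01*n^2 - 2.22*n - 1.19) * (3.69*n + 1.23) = 1.6605*n^4 - 14.2434*n^3 - 13.1241*n^2 - 7.1217*n - 1.4637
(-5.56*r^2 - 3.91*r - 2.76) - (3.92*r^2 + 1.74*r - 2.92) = -9.48*r^2 - 5.65*r + 0.16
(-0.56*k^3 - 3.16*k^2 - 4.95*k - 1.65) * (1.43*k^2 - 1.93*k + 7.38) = -0.8008*k^5 - 3.438*k^4 - 5.1125*k^3 - 16.1268*k^2 - 33.3465*k - 12.177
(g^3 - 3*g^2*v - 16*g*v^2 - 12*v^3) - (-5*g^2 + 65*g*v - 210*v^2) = g^3 - 3*g^2*v + 5*g^2 - 16*g*v^2 - 65*g*v - 12*v^3 + 210*v^2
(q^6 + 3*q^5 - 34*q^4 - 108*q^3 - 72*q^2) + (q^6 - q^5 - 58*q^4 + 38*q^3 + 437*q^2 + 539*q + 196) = 2*q^6 + 2*q^5 - 92*q^4 - 70*q^3 + 365*q^2 + 539*q + 196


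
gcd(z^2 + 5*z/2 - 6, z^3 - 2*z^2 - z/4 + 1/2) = 1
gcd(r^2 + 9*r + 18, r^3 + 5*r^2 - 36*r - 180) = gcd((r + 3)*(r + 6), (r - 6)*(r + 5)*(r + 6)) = r + 6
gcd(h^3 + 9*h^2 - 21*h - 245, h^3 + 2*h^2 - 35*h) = h^2 + 2*h - 35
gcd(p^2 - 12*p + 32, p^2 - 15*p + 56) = p - 8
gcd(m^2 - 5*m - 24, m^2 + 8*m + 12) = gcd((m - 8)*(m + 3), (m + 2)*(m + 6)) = 1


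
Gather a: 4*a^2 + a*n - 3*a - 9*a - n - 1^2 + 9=4*a^2 + a*(n - 12) - n + 8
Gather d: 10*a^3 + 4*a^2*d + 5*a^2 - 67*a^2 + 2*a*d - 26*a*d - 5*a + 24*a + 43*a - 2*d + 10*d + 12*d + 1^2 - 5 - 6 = 10*a^3 - 62*a^2 + 62*a + d*(4*a^2 - 24*a + 20) - 10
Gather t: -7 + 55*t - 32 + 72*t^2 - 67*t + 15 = 72*t^2 - 12*t - 24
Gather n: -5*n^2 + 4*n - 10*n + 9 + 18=-5*n^2 - 6*n + 27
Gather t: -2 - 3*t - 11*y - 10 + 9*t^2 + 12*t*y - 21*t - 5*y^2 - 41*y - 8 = 9*t^2 + t*(12*y - 24) - 5*y^2 - 52*y - 20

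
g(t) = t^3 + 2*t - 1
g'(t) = 3*t^2 + 2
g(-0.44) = -1.97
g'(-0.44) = 2.58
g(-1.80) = -10.43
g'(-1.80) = 11.72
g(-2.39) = -19.43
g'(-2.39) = 19.14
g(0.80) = 1.11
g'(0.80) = 3.92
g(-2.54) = -22.47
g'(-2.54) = 21.35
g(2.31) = 15.95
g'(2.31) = 18.01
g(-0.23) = -1.47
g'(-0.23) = 2.16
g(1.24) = 3.39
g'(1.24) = 6.61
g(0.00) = -1.00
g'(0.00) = 2.00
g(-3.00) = -34.00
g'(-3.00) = 29.00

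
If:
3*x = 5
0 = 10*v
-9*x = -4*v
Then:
No Solution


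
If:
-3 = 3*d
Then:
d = -1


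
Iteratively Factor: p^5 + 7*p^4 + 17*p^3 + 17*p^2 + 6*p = (p + 3)*(p^4 + 4*p^3 + 5*p^2 + 2*p) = (p + 2)*(p + 3)*(p^3 + 2*p^2 + p) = (p + 1)*(p + 2)*(p + 3)*(p^2 + p) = p*(p + 1)*(p + 2)*(p + 3)*(p + 1)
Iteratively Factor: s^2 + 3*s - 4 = (s + 4)*(s - 1)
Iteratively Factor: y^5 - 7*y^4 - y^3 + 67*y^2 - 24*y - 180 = (y - 3)*(y^4 - 4*y^3 - 13*y^2 + 28*y + 60) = (y - 3)*(y + 2)*(y^3 - 6*y^2 - y + 30) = (y - 3)^2*(y + 2)*(y^2 - 3*y - 10) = (y - 5)*(y - 3)^2*(y + 2)*(y + 2)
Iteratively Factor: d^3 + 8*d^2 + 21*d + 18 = (d + 3)*(d^2 + 5*d + 6) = (d + 3)^2*(d + 2)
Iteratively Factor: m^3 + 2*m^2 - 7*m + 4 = (m - 1)*(m^2 + 3*m - 4) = (m - 1)*(m + 4)*(m - 1)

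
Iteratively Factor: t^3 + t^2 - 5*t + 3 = (t + 3)*(t^2 - 2*t + 1) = (t - 1)*(t + 3)*(t - 1)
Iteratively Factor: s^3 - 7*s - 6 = (s - 3)*(s^2 + 3*s + 2) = (s - 3)*(s + 1)*(s + 2)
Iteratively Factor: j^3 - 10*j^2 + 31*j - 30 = (j - 2)*(j^2 - 8*j + 15) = (j - 5)*(j - 2)*(j - 3)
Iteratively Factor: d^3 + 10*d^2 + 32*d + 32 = (d + 4)*(d^2 + 6*d + 8) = (d + 2)*(d + 4)*(d + 4)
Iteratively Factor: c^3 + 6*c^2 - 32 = (c - 2)*(c^2 + 8*c + 16) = (c - 2)*(c + 4)*(c + 4)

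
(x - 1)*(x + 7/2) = x^2 + 5*x/2 - 7/2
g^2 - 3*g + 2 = (g - 2)*(g - 1)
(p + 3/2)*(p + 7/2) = p^2 + 5*p + 21/4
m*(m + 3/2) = m^2 + 3*m/2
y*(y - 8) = y^2 - 8*y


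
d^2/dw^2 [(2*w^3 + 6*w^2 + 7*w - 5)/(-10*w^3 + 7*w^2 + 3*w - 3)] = 2*(-740*w^6 - 2280*w^5 + 4290*w^4 - 2027*w^3 + 1221*w^2 - 630*w + 33)/(1000*w^9 - 2100*w^8 + 570*w^7 + 1817*w^6 - 1431*w^5 - 288*w^4 + 621*w^3 - 108*w^2 - 81*w + 27)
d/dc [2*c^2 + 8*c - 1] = 4*c + 8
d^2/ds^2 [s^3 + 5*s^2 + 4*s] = 6*s + 10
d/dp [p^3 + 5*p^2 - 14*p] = 3*p^2 + 10*p - 14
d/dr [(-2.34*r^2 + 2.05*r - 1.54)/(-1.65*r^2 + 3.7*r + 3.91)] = (-5.2755*r^2 - 23.3808*r + 13.7135)/(2.7225*r^4 - 12.21*r^3 + 0.787000000000001*r^2 + 28.934*r + 15.2881)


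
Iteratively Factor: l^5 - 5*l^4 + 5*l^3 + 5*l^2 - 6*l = (l - 2)*(l^4 - 3*l^3 - l^2 + 3*l) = (l - 2)*(l + 1)*(l^3 - 4*l^2 + 3*l) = l*(l - 2)*(l + 1)*(l^2 - 4*l + 3) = l*(l - 2)*(l - 1)*(l + 1)*(l - 3)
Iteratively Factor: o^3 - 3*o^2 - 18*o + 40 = (o - 5)*(o^2 + 2*o - 8) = (o - 5)*(o + 4)*(o - 2)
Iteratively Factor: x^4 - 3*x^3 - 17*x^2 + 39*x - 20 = (x - 1)*(x^3 - 2*x^2 - 19*x + 20) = (x - 1)*(x + 4)*(x^2 - 6*x + 5) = (x - 1)^2*(x + 4)*(x - 5)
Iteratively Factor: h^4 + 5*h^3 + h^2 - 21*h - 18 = (h + 3)*(h^3 + 2*h^2 - 5*h - 6) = (h - 2)*(h + 3)*(h^2 + 4*h + 3) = (h - 2)*(h + 1)*(h + 3)*(h + 3)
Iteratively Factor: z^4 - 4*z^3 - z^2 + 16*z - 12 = (z - 2)*(z^3 - 2*z^2 - 5*z + 6) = (z - 2)*(z - 1)*(z^2 - z - 6) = (z - 2)*(z - 1)*(z + 2)*(z - 3)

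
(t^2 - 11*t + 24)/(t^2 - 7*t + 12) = (t - 8)/(t - 4)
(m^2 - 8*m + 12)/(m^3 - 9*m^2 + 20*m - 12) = 1/(m - 1)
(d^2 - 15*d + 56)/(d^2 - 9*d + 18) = (d^2 - 15*d + 56)/(d^2 - 9*d + 18)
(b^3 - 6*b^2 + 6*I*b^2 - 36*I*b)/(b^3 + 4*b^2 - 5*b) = (b^2 + 6*b*(-1 + I) - 36*I)/(b^2 + 4*b - 5)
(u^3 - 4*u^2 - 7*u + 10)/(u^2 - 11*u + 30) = (u^2 + u - 2)/(u - 6)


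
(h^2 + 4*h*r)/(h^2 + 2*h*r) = (h + 4*r)/(h + 2*r)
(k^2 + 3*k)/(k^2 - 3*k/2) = 2*(k + 3)/(2*k - 3)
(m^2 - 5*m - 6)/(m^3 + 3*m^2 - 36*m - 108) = (m + 1)/(m^2 + 9*m + 18)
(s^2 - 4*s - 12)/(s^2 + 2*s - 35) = (s^2 - 4*s - 12)/(s^2 + 2*s - 35)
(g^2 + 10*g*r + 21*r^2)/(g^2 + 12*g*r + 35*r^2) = (g + 3*r)/(g + 5*r)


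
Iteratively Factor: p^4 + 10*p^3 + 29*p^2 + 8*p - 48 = (p + 3)*(p^3 + 7*p^2 + 8*p - 16) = (p + 3)*(p + 4)*(p^2 + 3*p - 4) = (p - 1)*(p + 3)*(p + 4)*(p + 4)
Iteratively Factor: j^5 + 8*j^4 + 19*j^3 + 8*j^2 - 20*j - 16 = (j + 2)*(j^4 + 6*j^3 + 7*j^2 - 6*j - 8) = (j + 1)*(j + 2)*(j^3 + 5*j^2 + 2*j - 8) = (j + 1)*(j + 2)*(j + 4)*(j^2 + j - 2) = (j + 1)*(j + 2)^2*(j + 4)*(j - 1)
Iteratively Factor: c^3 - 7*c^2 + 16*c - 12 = (c - 2)*(c^2 - 5*c + 6) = (c - 3)*(c - 2)*(c - 2)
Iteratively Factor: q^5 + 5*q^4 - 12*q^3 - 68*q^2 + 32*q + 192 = (q + 4)*(q^4 + q^3 - 16*q^2 - 4*q + 48) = (q + 4)^2*(q^3 - 3*q^2 - 4*q + 12) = (q + 2)*(q + 4)^2*(q^2 - 5*q + 6) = (q - 3)*(q + 2)*(q + 4)^2*(q - 2)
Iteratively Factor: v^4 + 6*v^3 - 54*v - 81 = (v + 3)*(v^3 + 3*v^2 - 9*v - 27) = (v + 3)^2*(v^2 - 9) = (v + 3)^3*(v - 3)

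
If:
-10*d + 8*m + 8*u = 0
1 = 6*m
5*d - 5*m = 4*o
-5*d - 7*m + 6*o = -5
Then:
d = -31/30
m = 1/6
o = -3/2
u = -35/24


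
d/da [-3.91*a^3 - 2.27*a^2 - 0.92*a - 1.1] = -11.73*a^2 - 4.54*a - 0.92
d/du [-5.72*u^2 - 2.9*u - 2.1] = -11.44*u - 2.9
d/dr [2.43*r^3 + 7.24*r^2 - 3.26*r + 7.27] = 7.29*r^2 + 14.48*r - 3.26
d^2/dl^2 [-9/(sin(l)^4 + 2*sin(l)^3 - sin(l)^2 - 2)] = 18*(8*sin(l)^7 + 31*sin(l)^6 + 33*sin(l)^5 - 8*sin(l)^4 - 5*sin(l)^3 + 29*sin(l)^2 + 10*sin(l) - 2)/((sin(l) - 1)^2*(sin(l)^3 + 3*sin(l)^2 + 2*sin(l) + 2)^3)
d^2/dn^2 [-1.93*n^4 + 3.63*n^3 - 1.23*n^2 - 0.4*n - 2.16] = -23.16*n^2 + 21.78*n - 2.46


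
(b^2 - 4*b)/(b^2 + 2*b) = (b - 4)/(b + 2)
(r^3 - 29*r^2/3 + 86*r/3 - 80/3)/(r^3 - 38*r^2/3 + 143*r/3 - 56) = (r^2 - 7*r + 10)/(r^2 - 10*r + 21)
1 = 1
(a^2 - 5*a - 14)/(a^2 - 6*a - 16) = (a - 7)/(a - 8)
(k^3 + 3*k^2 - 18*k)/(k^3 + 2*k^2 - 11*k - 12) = k*(k + 6)/(k^2 + 5*k + 4)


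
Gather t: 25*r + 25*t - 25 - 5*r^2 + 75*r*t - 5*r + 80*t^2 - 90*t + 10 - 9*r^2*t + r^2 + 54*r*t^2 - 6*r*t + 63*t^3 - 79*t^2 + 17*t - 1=-4*r^2 + 20*r + 63*t^3 + t^2*(54*r + 1) + t*(-9*r^2 + 69*r - 48) - 16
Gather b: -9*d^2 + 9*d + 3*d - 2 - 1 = -9*d^2 + 12*d - 3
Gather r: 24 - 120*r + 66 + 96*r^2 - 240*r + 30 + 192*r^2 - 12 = 288*r^2 - 360*r + 108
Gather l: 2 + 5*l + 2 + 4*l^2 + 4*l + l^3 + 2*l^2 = l^3 + 6*l^2 + 9*l + 4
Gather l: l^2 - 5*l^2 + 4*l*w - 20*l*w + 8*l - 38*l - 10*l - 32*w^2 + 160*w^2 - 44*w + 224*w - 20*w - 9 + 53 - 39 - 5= -4*l^2 + l*(-16*w - 40) + 128*w^2 + 160*w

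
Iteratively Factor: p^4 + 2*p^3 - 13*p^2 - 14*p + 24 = (p - 1)*(p^3 + 3*p^2 - 10*p - 24) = (p - 1)*(p + 2)*(p^2 + p - 12) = (p - 3)*(p - 1)*(p + 2)*(p + 4)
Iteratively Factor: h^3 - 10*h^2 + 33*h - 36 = (h - 4)*(h^2 - 6*h + 9) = (h - 4)*(h - 3)*(h - 3)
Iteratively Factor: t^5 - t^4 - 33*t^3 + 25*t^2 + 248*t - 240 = (t + 4)*(t^4 - 5*t^3 - 13*t^2 + 77*t - 60) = (t - 5)*(t + 4)*(t^3 - 13*t + 12) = (t - 5)*(t - 1)*(t + 4)*(t^2 + t - 12) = (t - 5)*(t - 1)*(t + 4)^2*(t - 3)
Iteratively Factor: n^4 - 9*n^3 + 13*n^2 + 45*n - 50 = (n - 5)*(n^3 - 4*n^2 - 7*n + 10) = (n - 5)*(n + 2)*(n^2 - 6*n + 5) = (n - 5)^2*(n + 2)*(n - 1)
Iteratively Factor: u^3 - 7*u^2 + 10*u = (u - 5)*(u^2 - 2*u) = (u - 5)*(u - 2)*(u)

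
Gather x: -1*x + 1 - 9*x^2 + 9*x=-9*x^2 + 8*x + 1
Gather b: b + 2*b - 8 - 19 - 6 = 3*b - 33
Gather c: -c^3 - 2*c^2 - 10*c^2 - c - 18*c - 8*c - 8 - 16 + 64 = -c^3 - 12*c^2 - 27*c + 40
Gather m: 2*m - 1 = 2*m - 1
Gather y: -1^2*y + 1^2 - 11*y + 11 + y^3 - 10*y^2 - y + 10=y^3 - 10*y^2 - 13*y + 22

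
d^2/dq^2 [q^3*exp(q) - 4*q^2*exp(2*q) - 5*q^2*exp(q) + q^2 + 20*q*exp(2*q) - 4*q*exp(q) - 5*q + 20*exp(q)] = q^3*exp(q) - 16*q^2*exp(2*q) + q^2*exp(q) + 48*q*exp(2*q) - 18*q*exp(q) + 72*exp(2*q) + 2*exp(q) + 2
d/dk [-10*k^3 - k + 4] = -30*k^2 - 1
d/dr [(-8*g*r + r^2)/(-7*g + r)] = (r*(8*g - r) + 2*(4*g - r)*(7*g - r))/(7*g - r)^2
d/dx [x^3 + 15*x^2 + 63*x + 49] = 3*x^2 + 30*x + 63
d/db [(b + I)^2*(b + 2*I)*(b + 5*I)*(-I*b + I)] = -5*I*b^4 + b^3*(36 + 4*I) + b^2*(-27 + 75*I) + b*(-54 - 50*I) + 27 - 10*I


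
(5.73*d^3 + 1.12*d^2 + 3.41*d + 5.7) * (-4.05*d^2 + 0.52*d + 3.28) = -23.2065*d^5 - 1.5564*d^4 + 5.5663*d^3 - 17.6382*d^2 + 14.1488*d + 18.696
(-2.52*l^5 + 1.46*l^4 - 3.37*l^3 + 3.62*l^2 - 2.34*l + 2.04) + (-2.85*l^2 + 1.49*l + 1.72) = -2.52*l^5 + 1.46*l^4 - 3.37*l^3 + 0.77*l^2 - 0.85*l + 3.76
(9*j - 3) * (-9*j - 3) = 9 - 81*j^2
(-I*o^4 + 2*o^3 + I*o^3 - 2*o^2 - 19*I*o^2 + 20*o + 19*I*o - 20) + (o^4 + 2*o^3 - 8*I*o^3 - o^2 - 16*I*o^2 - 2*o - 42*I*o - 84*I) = o^4 - I*o^4 + 4*o^3 - 7*I*o^3 - 3*o^2 - 35*I*o^2 + 18*o - 23*I*o - 20 - 84*I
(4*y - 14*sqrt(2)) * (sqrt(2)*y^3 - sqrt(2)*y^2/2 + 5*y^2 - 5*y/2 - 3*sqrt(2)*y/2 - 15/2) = 4*sqrt(2)*y^4 - 8*y^3 - 2*sqrt(2)*y^3 - 76*sqrt(2)*y^2 + 4*y^2 + 12*y + 35*sqrt(2)*y + 105*sqrt(2)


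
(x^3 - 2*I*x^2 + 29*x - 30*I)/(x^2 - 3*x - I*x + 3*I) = (x^2 - I*x + 30)/(x - 3)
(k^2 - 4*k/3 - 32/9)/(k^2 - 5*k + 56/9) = (3*k + 4)/(3*k - 7)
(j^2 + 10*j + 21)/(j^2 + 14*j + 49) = (j + 3)/(j + 7)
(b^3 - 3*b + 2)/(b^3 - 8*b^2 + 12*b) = (b^3 - 3*b + 2)/(b*(b^2 - 8*b + 12))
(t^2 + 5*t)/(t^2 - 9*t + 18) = t*(t + 5)/(t^2 - 9*t + 18)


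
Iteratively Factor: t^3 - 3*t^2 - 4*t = (t)*(t^2 - 3*t - 4) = t*(t + 1)*(t - 4)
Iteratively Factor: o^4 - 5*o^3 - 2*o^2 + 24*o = (o)*(o^3 - 5*o^2 - 2*o + 24) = o*(o - 3)*(o^2 - 2*o - 8) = o*(o - 4)*(o - 3)*(o + 2)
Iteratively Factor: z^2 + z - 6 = (z + 3)*(z - 2)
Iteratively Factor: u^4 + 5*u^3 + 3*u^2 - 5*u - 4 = (u + 4)*(u^3 + u^2 - u - 1) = (u - 1)*(u + 4)*(u^2 + 2*u + 1) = (u - 1)*(u + 1)*(u + 4)*(u + 1)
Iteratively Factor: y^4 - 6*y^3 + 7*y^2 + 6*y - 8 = (y + 1)*(y^3 - 7*y^2 + 14*y - 8) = (y - 4)*(y + 1)*(y^2 - 3*y + 2) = (y - 4)*(y - 1)*(y + 1)*(y - 2)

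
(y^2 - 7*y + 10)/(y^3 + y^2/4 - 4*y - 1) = 4*(y - 5)/(4*y^2 + 9*y + 2)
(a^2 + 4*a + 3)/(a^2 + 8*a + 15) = (a + 1)/(a + 5)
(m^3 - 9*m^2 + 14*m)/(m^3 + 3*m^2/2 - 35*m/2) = 2*(m^2 - 9*m + 14)/(2*m^2 + 3*m - 35)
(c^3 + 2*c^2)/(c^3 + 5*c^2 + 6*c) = c/(c + 3)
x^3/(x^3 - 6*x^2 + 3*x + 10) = x^3/(x^3 - 6*x^2 + 3*x + 10)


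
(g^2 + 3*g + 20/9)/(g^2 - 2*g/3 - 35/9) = (3*g + 4)/(3*g - 7)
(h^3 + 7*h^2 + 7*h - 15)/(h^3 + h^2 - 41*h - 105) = (h - 1)/(h - 7)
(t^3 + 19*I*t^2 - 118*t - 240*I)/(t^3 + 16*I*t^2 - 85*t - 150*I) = (t + 8*I)/(t + 5*I)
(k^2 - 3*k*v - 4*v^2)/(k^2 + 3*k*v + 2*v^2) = (k - 4*v)/(k + 2*v)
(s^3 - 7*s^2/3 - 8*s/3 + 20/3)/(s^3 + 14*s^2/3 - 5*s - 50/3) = (s - 2)/(s + 5)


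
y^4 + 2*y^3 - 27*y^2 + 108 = (y - 3)^2*(y + 2)*(y + 6)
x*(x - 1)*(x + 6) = x^3 + 5*x^2 - 6*x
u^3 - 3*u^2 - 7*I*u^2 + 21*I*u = u*(u - 3)*(u - 7*I)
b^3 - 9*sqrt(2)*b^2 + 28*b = b*(b - 7*sqrt(2))*(b - 2*sqrt(2))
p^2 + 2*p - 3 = (p - 1)*(p + 3)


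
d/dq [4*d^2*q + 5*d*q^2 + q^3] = 4*d^2 + 10*d*q + 3*q^2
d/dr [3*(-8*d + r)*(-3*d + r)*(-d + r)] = 105*d^2 - 72*d*r + 9*r^2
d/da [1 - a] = -1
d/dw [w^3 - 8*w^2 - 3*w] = 3*w^2 - 16*w - 3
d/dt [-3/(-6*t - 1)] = -18/(6*t + 1)^2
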